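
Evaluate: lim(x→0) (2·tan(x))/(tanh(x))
This is a 0/0 indeterminate form.

Apply L'Hôpital's rule: differentiate numerator and denominator separately.
  f(x) = 2·tan(x)   ⇒   f'(x) = 2·tan(x)^2 + 2
  g(x) = tanh(x)   ⇒   g'(x) = 1 - tanh(x)^2
  lim(x→0) f'(x)/g'(x) = lim(x→0) (2·tan(x)^2 + 2)/(1 - tanh(x)^2)
  = 2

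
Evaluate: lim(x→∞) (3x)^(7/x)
This is an exponential indeterminate form.

For exponential indeterminate forms, take the natural log:
  Let L = lim(x→∞) (3x)^(7/x)
  Then ln(L) = lim(x→∞) [exponent × ln(base)]
  Evaluate using L'Hôpital or standard limits, then exponentiate.
  L = 1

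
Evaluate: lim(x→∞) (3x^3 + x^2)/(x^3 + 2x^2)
This is an ∞/∞ indeterminate form.

Apply L'Hôpital's rule: differentiate numerator and denominator separately.
  f(x) = 3·x^3 + x^2   ⇒   f'(x) = 9·x^2 + 2·x
  g(x) = x^3 + 2·x^2   ⇒   g'(x) = 3·x^2 + 4·x
  lim(x→∞) f'(x)/g'(x) = lim(x→∞) (9·x^2 + 2·x)/(3·x^2 + 4·x)
  = 3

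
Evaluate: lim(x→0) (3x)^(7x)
This is an exponential indeterminate form.

For exponential indeterminate forms, take the natural log:
  Let L = lim(x→0) (3x)^(7x)
  Then ln(L) = lim(x→0) [exponent × ln(base)]
  Evaluate using L'Hôpital or standard limits, then exponentiate.
  L = 1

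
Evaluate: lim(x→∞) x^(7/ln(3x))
This is an exponential indeterminate form.

For exponential indeterminate forms, take the natural log:
  Let L = lim(x→∞) x^(7/ln(3x))
  Then ln(L) = lim(x→∞) [exponent × ln(base)]
  Evaluate using L'Hôpital or standard limits, then exponentiate.
  L = e^(7)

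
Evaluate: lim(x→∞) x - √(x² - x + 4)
This is an ∞-∞ indeterminate form.

Combine fractions or rationalize to convert ∞-∞ to 0/0 form:
  lim(x→∞) x - √(x² - x + 4) = 1/2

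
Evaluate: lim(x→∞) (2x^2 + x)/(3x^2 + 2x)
This is an ∞/∞ indeterminate form.

Apply L'Hôpital's rule: differentiate numerator and denominator separately.
  f(x) = 2·x^2 + x   ⇒   f'(x) = 4·x + 1
  g(x) = 3·x^2 + 2·x   ⇒   g'(x) = 6·x + 2
  lim(x→∞) f'(x)/g'(x) = lim(x→∞) (4·x + 1)/(6·x + 2)
  = 2/3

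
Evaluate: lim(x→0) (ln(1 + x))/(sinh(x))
This is a 0/0 indeterminate form.

Apply L'Hôpital's rule: differentiate numerator and denominator separately.
  f(x) = ln(x + 1)   ⇒   f'(x) = 1/(x + 1)
  g(x) = sinh(x)   ⇒   g'(x) = cosh(x)
  lim(x→0) f'(x)/g'(x) = lim(x→0) (1/(x + 1))/(cosh(x))
  = 1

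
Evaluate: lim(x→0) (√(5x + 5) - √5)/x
This is a standard limit.

Factor or rationalize the expression:
  lim(x→0) (√(5x + 5) - √5)/x = sqrt(5)/2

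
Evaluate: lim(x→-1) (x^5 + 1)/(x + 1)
This is a standard limit.

Factor or rationalize the expression:
  lim(x→-1) (x^5 + 1)/(x + 1) = 5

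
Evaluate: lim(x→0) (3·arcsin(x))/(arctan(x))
This is a 0/0 indeterminate form.

Apply L'Hôpital's rule: differentiate numerator and denominator separately.
  f(x) = 3·asin(x)   ⇒   f'(x) = 3/sqrt(1 - x^2)
  g(x) = atan(x)   ⇒   g'(x) = 1/(x^2 + 1)
  lim(x→0) f'(x)/g'(x) = lim(x→0) (3/sqrt(1 - x^2))/(1/(x^2 + 1))
  = 3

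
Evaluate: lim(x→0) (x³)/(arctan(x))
This is a 0/0 indeterminate form.

Apply L'Hôpital's rule: differentiate numerator and denominator separately.
  f(x) = x^3   ⇒   f'(x) = 3·x^2
  g(x) = atan(x)   ⇒   g'(x) = 1/(x^2 + 1)
  lim(x→0) f'(x)/g'(x) = lim(x→0) (3·x^2)/(1/(x^2 + 1))
  = 0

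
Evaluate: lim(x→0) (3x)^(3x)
This is an exponential indeterminate form.

For exponential indeterminate forms, take the natural log:
  Let L = lim(x→0) (3x)^(3x)
  Then ln(L) = lim(x→0) [exponent × ln(base)]
  Evaluate using L'Hôpital or standard limits, then exponentiate.
  L = 1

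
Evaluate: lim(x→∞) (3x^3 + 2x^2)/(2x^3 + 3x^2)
This is an ∞/∞ indeterminate form.

Apply L'Hôpital's rule: differentiate numerator and denominator separately.
  f(x) = 3·x^3 + 2·x^2   ⇒   f'(x) = 9·x^2 + 4·x
  g(x) = 2·x^3 + 3·x^2   ⇒   g'(x) = 6·x^2 + 6·x
  lim(x→∞) f'(x)/g'(x) = lim(x→∞) (9·x^2 + 4·x)/(6·x^2 + 6·x)
  = 3/2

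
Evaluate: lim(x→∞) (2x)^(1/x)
This is an exponential indeterminate form.

For exponential indeterminate forms, take the natural log:
  Let L = lim(x→∞) (2x)^(1/x)
  Then ln(L) = lim(x→∞) [exponent × ln(base)]
  Evaluate using L'Hôpital or standard limits, then exponentiate.
  L = 1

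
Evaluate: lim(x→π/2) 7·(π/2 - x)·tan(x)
This is a 0·∞ indeterminate form.

Rewrite 0·∞ as a quotient (0/0 or ∞/∞ form), then apply L'Hôpital's rule:
  lim(x→π/2) 7·(π/2 - x)·tan(x) = 7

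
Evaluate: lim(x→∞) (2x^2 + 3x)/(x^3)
This is an ∞/∞ indeterminate form.

Apply L'Hôpital's rule: differentiate numerator and denominator separately.
  f(x) = 2·x^2 + 3·x   ⇒   f'(x) = 4·x + 3
  g(x) = x^3   ⇒   g'(x) = 3·x^2
  lim(x→∞) f'(x)/g'(x) = lim(x→∞) (4·x + 3)/(3·x^2)
  = 0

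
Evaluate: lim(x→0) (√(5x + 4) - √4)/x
This is a standard limit.

Factor or rationalize the expression:
  lim(x→0) (√(5x + 4) - √4)/x = 5/4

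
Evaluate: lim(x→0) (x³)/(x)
This is a 0/0 indeterminate form.

Apply L'Hôpital's rule: differentiate numerator and denominator separately.
  f(x) = x^3   ⇒   f'(x) = 3·x^2
  g(x) = x   ⇒   g'(x) = 1
  lim(x→0) f'(x)/g'(x) = lim(x→0) (3·x^2)/(1)
  = 0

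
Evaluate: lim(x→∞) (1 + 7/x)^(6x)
This is an exponential indeterminate form.

For exponential indeterminate forms, take the natural log:
  Let L = lim(x→∞) (1 + 7/x)^(6x)
  Then ln(L) = lim(x→∞) [exponent × ln(base)]
  Evaluate using L'Hôpital or standard limits, then exponentiate.
  L = e^(42)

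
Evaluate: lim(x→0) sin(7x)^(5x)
This is an exponential indeterminate form.

For exponential indeterminate forms, take the natural log:
  Let L = lim(x→0) sin(7x)^(5x)
  Then ln(L) = lim(x→0) [exponent × ln(base)]
  Evaluate using L'Hôpital or standard limits, then exponentiate.
  L = 1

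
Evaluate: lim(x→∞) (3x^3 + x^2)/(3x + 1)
This is an ∞/∞ indeterminate form.

Apply L'Hôpital's rule: differentiate numerator and denominator separately.
  f(x) = 3·x^3 + x^2   ⇒   f'(x) = 9·x^2 + 2·x
  g(x) = 3·x + 1   ⇒   g'(x) = 3
  lim(x→∞) f'(x)/g'(x) = lim(x→∞) (9·x^2 + 2·x)/(3)
  = ∞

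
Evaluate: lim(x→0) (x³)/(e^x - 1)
This is a 0/0 indeterminate form.

Apply L'Hôpital's rule: differentiate numerator and denominator separately.
  f(x) = x^3   ⇒   f'(x) = 3·x^2
  g(x) = e^(x) - 1   ⇒   g'(x) = e^(x)
  lim(x→0) f'(x)/g'(x) = lim(x→0) (3·x^2)/(e^(x))
  = 0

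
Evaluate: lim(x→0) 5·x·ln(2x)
This is a 0·∞ indeterminate form.

Rewrite 0·∞ as a quotient (0/0 or ∞/∞ form), then apply L'Hôpital's rule:
  lim(x→0) 5·x·ln(2x) = 0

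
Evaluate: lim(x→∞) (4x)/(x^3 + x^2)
This is an ∞/∞ indeterminate form.

Apply L'Hôpital's rule: differentiate numerator and denominator separately.
  f(x) = 4·x   ⇒   f'(x) = 4
  g(x) = x^3 + x^2   ⇒   g'(x) = 3·x^2 + 2·x
  lim(x→∞) f'(x)/g'(x) = lim(x→∞) (4)/(3·x^2 + 2·x)
  = 0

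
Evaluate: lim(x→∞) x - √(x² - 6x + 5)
This is an ∞-∞ indeterminate form.

Combine fractions or rationalize to convert ∞-∞ to 0/0 form:
  lim(x→∞) x - √(x² - 6x + 5) = 3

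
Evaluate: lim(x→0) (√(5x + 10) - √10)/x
This is a standard limit.

Factor or rationalize the expression:
  lim(x→0) (√(5x + 10) - √10)/x = sqrt(10)/4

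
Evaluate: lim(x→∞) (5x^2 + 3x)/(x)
This is an ∞/∞ indeterminate form.

Apply L'Hôpital's rule: differentiate numerator and denominator separately.
  f(x) = 5·x^2 + 3·x   ⇒   f'(x) = 10·x + 3
  g(x) = x   ⇒   g'(x) = 1
  lim(x→∞) f'(x)/g'(x) = lim(x→∞) (10·x + 3)/(1)
  = ∞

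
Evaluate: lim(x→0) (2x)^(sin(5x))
This is an exponential indeterminate form.

For exponential indeterminate forms, take the natural log:
  Let L = lim(x→0) (2x)^(sin(5x))
  Then ln(L) = lim(x→0) [exponent × ln(base)]
  Evaluate using L'Hôpital or standard limits, then exponentiate.
  L = 1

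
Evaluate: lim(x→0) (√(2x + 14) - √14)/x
This is a standard limit.

Factor or rationalize the expression:
  lim(x→0) (√(2x + 14) - √14)/x = sqrt(14)/14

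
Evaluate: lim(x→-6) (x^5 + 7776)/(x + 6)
This is a standard limit.

Factor or rationalize the expression:
  lim(x→-6) (x^5 + 7776)/(x + 6) = 6480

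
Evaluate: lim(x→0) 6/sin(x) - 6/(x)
This is an ∞-∞ indeterminate form.

Combine fractions or rationalize to convert ∞-∞ to 0/0 form:
  lim(x→0) 6/sin(x) - 6/(x) = 0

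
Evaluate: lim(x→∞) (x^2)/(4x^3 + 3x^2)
This is an ∞/∞ indeterminate form.

Apply L'Hôpital's rule: differentiate numerator and denominator separately.
  f(x) = x^2   ⇒   f'(x) = 2·x
  g(x) = 4·x^3 + 3·x^2   ⇒   g'(x) = 12·x^2 + 6·x
  lim(x→∞) f'(x)/g'(x) = lim(x→∞) (2·x)/(12·x^2 + 6·x)
  = 0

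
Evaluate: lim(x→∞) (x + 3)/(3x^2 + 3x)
This is an ∞/∞ indeterminate form.

Apply L'Hôpital's rule: differentiate numerator and denominator separately.
  f(x) = x + 3   ⇒   f'(x) = 1
  g(x) = 3·x^2 + 3·x   ⇒   g'(x) = 6·x + 3
  lim(x→∞) f'(x)/g'(x) = lim(x→∞) (1)/(6·x + 3)
  = 0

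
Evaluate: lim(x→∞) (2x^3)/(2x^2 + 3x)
This is an ∞/∞ indeterminate form.

Apply L'Hôpital's rule: differentiate numerator and denominator separately.
  f(x) = 2·x^3   ⇒   f'(x) = 6·x^2
  g(x) = 2·x^2 + 3·x   ⇒   g'(x) = 4·x + 3
  lim(x→∞) f'(x)/g'(x) = lim(x→∞) (6·x^2)/(4·x + 3)
  = ∞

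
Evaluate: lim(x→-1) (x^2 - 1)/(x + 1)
This is a standard limit.

Factor or rationalize the expression:
  lim(x→-1) (x^2 - 1)/(x + 1) = -2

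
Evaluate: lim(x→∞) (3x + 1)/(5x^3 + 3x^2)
This is an ∞/∞ indeterminate form.

Apply L'Hôpital's rule: differentiate numerator and denominator separately.
  f(x) = 3·x + 1   ⇒   f'(x) = 3
  g(x) = 5·x^3 + 3·x^2   ⇒   g'(x) = 15·x^2 + 6·x
  lim(x→∞) f'(x)/g'(x) = lim(x→∞) (3)/(15·x^2 + 6·x)
  = 0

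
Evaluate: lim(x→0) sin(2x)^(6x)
This is an exponential indeterminate form.

For exponential indeterminate forms, take the natural log:
  Let L = lim(x→0) sin(2x)^(6x)
  Then ln(L) = lim(x→0) [exponent × ln(base)]
  Evaluate using L'Hôpital or standard limits, then exponentiate.
  L = 1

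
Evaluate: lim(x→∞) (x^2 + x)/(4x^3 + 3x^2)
This is an ∞/∞ indeterminate form.

Apply L'Hôpital's rule: differentiate numerator and denominator separately.
  f(x) = x^2 + x   ⇒   f'(x) = 2·x + 1
  g(x) = 4·x^3 + 3·x^2   ⇒   g'(x) = 12·x^2 + 6·x
  lim(x→∞) f'(x)/g'(x) = lim(x→∞) (2·x + 1)/(12·x^2 + 6·x)
  = 0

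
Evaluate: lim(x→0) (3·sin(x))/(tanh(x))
This is a 0/0 indeterminate form.

Apply L'Hôpital's rule: differentiate numerator and denominator separately.
  f(x) = 3·sin(x)   ⇒   f'(x) = 3·cos(x)
  g(x) = tanh(x)   ⇒   g'(x) = 1 - tanh(x)^2
  lim(x→0) f'(x)/g'(x) = lim(x→0) (3·cos(x))/(1 - tanh(x)^2)
  = 3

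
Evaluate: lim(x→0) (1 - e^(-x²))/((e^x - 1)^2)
This is a 0/0 indeterminate form.

Apply L'Hôpital's rule: differentiate numerator and denominator separately.
  f(x) = 1 - e^(-x^2)   ⇒   f'(x) = 2·x·e^(-x^2)
  g(x) = (e^(x) - 1)^2   ⇒   g'(x) = 2·(e^(x) - 1)·e^(x)
  lim(x→0) f'(x)/g'(x) = lim(x→0) (2·x·e^(-x^2))/(2·(e^(x) - 1)·e^(x))
  = 1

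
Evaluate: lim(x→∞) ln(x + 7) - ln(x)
This is an ∞-∞ indeterminate form.

Combine fractions or rationalize to convert ∞-∞ to 0/0 form:
  lim(x→∞) ln(x + 7) - ln(x) = 0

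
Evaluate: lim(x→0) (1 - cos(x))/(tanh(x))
This is a 0/0 indeterminate form.

Apply L'Hôpital's rule: differentiate numerator and denominator separately.
  f(x) = 1 - cos(x)   ⇒   f'(x) = sin(x)
  g(x) = tanh(x)   ⇒   g'(x) = 1 - tanh(x)^2
  lim(x→0) f'(x)/g'(x) = lim(x→0) (sin(x))/(1 - tanh(x)^2)
  = 0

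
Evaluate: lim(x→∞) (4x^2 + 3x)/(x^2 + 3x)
This is an ∞/∞ indeterminate form.

Apply L'Hôpital's rule: differentiate numerator and denominator separately.
  f(x) = 4·x^2 + 3·x   ⇒   f'(x) = 8·x + 3
  g(x) = x^2 + 3·x   ⇒   g'(x) = 2·x + 3
  lim(x→∞) f'(x)/g'(x) = lim(x→∞) (8·x + 3)/(2·x + 3)
  = 4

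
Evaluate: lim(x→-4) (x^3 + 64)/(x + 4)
This is a standard limit.

Factor or rationalize the expression:
  lim(x→-4) (x^3 + 64)/(x + 4) = 48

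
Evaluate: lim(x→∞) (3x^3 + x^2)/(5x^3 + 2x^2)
This is an ∞/∞ indeterminate form.

Apply L'Hôpital's rule: differentiate numerator and denominator separately.
  f(x) = 3·x^3 + x^2   ⇒   f'(x) = 9·x^2 + 2·x
  g(x) = 5·x^3 + 2·x^2   ⇒   g'(x) = 15·x^2 + 4·x
  lim(x→∞) f'(x)/g'(x) = lim(x→∞) (9·x^2 + 2·x)/(15·x^2 + 4·x)
  = 3/5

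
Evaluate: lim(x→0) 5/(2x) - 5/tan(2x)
This is an ∞-∞ indeterminate form.

Combine fractions or rationalize to convert ∞-∞ to 0/0 form:
  lim(x→0) 5/(2x) - 5/tan(2x) = 0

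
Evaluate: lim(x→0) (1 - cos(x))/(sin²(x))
This is a 0/0 indeterminate form.

Apply L'Hôpital's rule: differentiate numerator and denominator separately.
  f(x) = 1 - cos(x)   ⇒   f'(x) = sin(x)
  g(x) = sin(x)^2   ⇒   g'(x) = 2·sin(x)·cos(x)
  lim(x→0) f'(x)/g'(x) = lim(x→0) (sin(x))/(2·sin(x)·cos(x))
  = 1/2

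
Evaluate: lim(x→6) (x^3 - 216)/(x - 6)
This is a standard limit.

Factor or rationalize the expression:
  lim(x→6) (x^3 - 216)/(x - 6) = 108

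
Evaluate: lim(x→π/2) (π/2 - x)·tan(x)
This is a 0·∞ indeterminate form.

Rewrite 0·∞ as a quotient (0/0 or ∞/∞ form), then apply L'Hôpital's rule:
  lim(x→π/2) (π/2 - x)·tan(x) = 1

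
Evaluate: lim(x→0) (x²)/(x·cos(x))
This is a 0/0 indeterminate form.

Apply L'Hôpital's rule: differentiate numerator and denominator separately.
  f(x) = x^2   ⇒   f'(x) = 2·x
  g(x) = x·cos(x)   ⇒   g'(x) = -x·sin(x) + cos(x)
  lim(x→0) f'(x)/g'(x) = lim(x→0) (2·x)/(-x·sin(x) + cos(x))
  = 0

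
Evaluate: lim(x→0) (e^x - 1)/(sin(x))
This is a 0/0 indeterminate form.

Apply L'Hôpital's rule: differentiate numerator and denominator separately.
  f(x) = e^(x) - 1   ⇒   f'(x) = e^(x)
  g(x) = sin(x)   ⇒   g'(x) = cos(x)
  lim(x→0) f'(x)/g'(x) = lim(x→0) (e^(x))/(cos(x))
  = 1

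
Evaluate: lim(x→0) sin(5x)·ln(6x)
This is a 0·∞ indeterminate form.

Rewrite 0·∞ as a quotient (0/0 or ∞/∞ form), then apply L'Hôpital's rule:
  lim(x→0) sin(5x)·ln(6x) = 0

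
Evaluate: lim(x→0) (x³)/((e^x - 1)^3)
This is a 0/0 indeterminate form.

Apply L'Hôpital's rule: differentiate numerator and denominator separately.
  f(x) = x^3   ⇒   f'(x) = 3·x^2
  g(x) = (e^(x) - 1)^3   ⇒   g'(x) = 3·(e^(x) - 1)^2·e^(x)
  lim(x→0) f'(x)/g'(x) = lim(x→0) (3·x^2)/(3·(e^(x) - 1)^2·e^(x))
  = 1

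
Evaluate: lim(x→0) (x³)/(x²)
This is a 0/0 indeterminate form.

Apply L'Hôpital's rule: differentiate numerator and denominator separately.
  f(x) = x^3   ⇒   f'(x) = 3·x^2
  g(x) = x^2   ⇒   g'(x) = 2·x
  lim(x→0) f'(x)/g'(x) = lim(x→0) (3·x^2)/(2·x)
  = 0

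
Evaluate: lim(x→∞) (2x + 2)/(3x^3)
This is an ∞/∞ indeterminate form.

Apply L'Hôpital's rule: differentiate numerator and denominator separately.
  f(x) = 2·x + 2   ⇒   f'(x) = 2
  g(x) = 3·x^3   ⇒   g'(x) = 9·x^2
  lim(x→∞) f'(x)/g'(x) = lim(x→∞) (2)/(9·x^2)
  = 0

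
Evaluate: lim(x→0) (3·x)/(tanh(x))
This is a 0/0 indeterminate form.

Apply L'Hôpital's rule: differentiate numerator and denominator separately.
  f(x) = 3·x   ⇒   f'(x) = 3
  g(x) = tanh(x)   ⇒   g'(x) = 1 - tanh(x)^2
  lim(x→0) f'(x)/g'(x) = lim(x→0) (3)/(1 - tanh(x)^2)
  = 3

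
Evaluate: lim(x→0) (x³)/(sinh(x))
This is a 0/0 indeterminate form.

Apply L'Hôpital's rule: differentiate numerator and denominator separately.
  f(x) = x^3   ⇒   f'(x) = 3·x^2
  g(x) = sinh(x)   ⇒   g'(x) = cosh(x)
  lim(x→0) f'(x)/g'(x) = lim(x→0) (3·x^2)/(cosh(x))
  = 0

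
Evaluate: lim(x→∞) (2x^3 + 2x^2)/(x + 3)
This is an ∞/∞ indeterminate form.

Apply L'Hôpital's rule: differentiate numerator and denominator separately.
  f(x) = 2·x^3 + 2·x^2   ⇒   f'(x) = 6·x^2 + 4·x
  g(x) = x + 3   ⇒   g'(x) = 1
  lim(x→∞) f'(x)/g'(x) = lim(x→∞) (6·x^2 + 4·x)/(1)
  = ∞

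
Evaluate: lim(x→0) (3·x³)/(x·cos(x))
This is a 0/0 indeterminate form.

Apply L'Hôpital's rule: differentiate numerator and denominator separately.
  f(x) = 3·x^3   ⇒   f'(x) = 9·x^2
  g(x) = x·cos(x)   ⇒   g'(x) = -x·sin(x) + cos(x)
  lim(x→0) f'(x)/g'(x) = lim(x→0) (9·x^2)/(-x·sin(x) + cos(x))
  = 0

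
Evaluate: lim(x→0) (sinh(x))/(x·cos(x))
This is a 0/0 indeterminate form.

Apply L'Hôpital's rule: differentiate numerator and denominator separately.
  f(x) = sinh(x)   ⇒   f'(x) = cosh(x)
  g(x) = x·cos(x)   ⇒   g'(x) = -x·sin(x) + cos(x)
  lim(x→0) f'(x)/g'(x) = lim(x→0) (cosh(x))/(-x·sin(x) + cos(x))
  = 1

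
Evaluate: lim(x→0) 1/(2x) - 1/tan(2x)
This is an ∞-∞ indeterminate form.

Combine fractions or rationalize to convert ∞-∞ to 0/0 form:
  lim(x→0) 1/(2x) - 1/tan(2x) = 0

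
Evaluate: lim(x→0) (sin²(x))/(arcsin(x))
This is a 0/0 indeterminate form.

Apply L'Hôpital's rule: differentiate numerator and denominator separately.
  f(x) = sin(x)^2   ⇒   f'(x) = 2·sin(x)·cos(x)
  g(x) = asin(x)   ⇒   g'(x) = 1/sqrt(1 - x^2)
  lim(x→0) f'(x)/g'(x) = lim(x→0) (2·sin(x)·cos(x))/(1/sqrt(1 - x^2))
  = 0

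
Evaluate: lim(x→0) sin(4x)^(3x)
This is an exponential indeterminate form.

For exponential indeterminate forms, take the natural log:
  Let L = lim(x→0) sin(4x)^(3x)
  Then ln(L) = lim(x→0) [exponent × ln(base)]
  Evaluate using L'Hôpital or standard limits, then exponentiate.
  L = 1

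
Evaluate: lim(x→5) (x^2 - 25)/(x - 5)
This is a standard limit.

Factor or rationalize the expression:
  lim(x→5) (x^2 - 25)/(x - 5) = 10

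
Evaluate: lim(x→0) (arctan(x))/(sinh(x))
This is a 0/0 indeterminate form.

Apply L'Hôpital's rule: differentiate numerator and denominator separately.
  f(x) = atan(x)   ⇒   f'(x) = 1/(x^2 + 1)
  g(x) = sinh(x)   ⇒   g'(x) = cosh(x)
  lim(x→0) f'(x)/g'(x) = lim(x→0) (1/(x^2 + 1))/(cosh(x))
  = 1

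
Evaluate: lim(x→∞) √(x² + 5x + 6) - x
This is an ∞-∞ indeterminate form.

Combine fractions or rationalize to convert ∞-∞ to 0/0 form:
  lim(x→∞) √(x² + 5x + 6) - x = 5/2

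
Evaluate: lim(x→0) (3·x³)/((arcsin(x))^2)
This is a 0/0 indeterminate form.

Apply L'Hôpital's rule: differentiate numerator and denominator separately.
  f(x) = 3·x^3   ⇒   f'(x) = 9·x^2
  g(x) = asin(x)^2   ⇒   g'(x) = 2·asin(x)/sqrt(1 - x^2)
  lim(x→0) f'(x)/g'(x) = lim(x→0) (9·x^2)/(2·asin(x)/sqrt(1 - x^2))
  = 0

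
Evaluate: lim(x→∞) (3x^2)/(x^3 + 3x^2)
This is an ∞/∞ indeterminate form.

Apply L'Hôpital's rule: differentiate numerator and denominator separately.
  f(x) = 3·x^2   ⇒   f'(x) = 6·x
  g(x) = x^3 + 3·x^2   ⇒   g'(x) = 3·x^2 + 6·x
  lim(x→∞) f'(x)/g'(x) = lim(x→∞) (6·x)/(3·x^2 + 6·x)
  = 0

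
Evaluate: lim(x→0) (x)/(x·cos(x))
This is a 0/0 indeterminate form.

Apply L'Hôpital's rule: differentiate numerator and denominator separately.
  f(x) = x   ⇒   f'(x) = 1
  g(x) = x·cos(x)   ⇒   g'(x) = -x·sin(x) + cos(x)
  lim(x→0) f'(x)/g'(x) = lim(x→0) (1)/(-x·sin(x) + cos(x))
  = 1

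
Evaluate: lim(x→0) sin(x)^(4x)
This is an exponential indeterminate form.

For exponential indeterminate forms, take the natural log:
  Let L = lim(x→0) sin(x)^(4x)
  Then ln(L) = lim(x→0) [exponent × ln(base)]
  Evaluate using L'Hôpital or standard limits, then exponentiate.
  L = 1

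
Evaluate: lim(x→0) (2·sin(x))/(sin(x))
This is a 0/0 indeterminate form.

Apply L'Hôpital's rule: differentiate numerator and denominator separately.
  f(x) = 2·sin(x)   ⇒   f'(x) = 2·cos(x)
  g(x) = sin(x)   ⇒   g'(x) = cos(x)
  lim(x→0) f'(x)/g'(x) = lim(x→0) (2·cos(x))/(cos(x))
  = 2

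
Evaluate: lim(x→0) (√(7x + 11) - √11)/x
This is a standard limit.

Factor or rationalize the expression:
  lim(x→0) (√(7x + 11) - √11)/x = 7·sqrt(11)/22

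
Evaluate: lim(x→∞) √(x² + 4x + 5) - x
This is an ∞-∞ indeterminate form.

Combine fractions or rationalize to convert ∞-∞ to 0/0 form:
  lim(x→∞) √(x² + 4x + 5) - x = 2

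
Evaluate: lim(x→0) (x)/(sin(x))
This is a 0/0 indeterminate form.

Apply L'Hôpital's rule: differentiate numerator and denominator separately.
  f(x) = x   ⇒   f'(x) = 1
  g(x) = sin(x)   ⇒   g'(x) = cos(x)
  lim(x→0) f'(x)/g'(x) = lim(x→0) (1)/(cos(x))
  = 1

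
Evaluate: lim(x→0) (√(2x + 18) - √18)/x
This is a standard limit.

Factor or rationalize the expression:
  lim(x→0) (√(2x + 18) - √18)/x = sqrt(2)/6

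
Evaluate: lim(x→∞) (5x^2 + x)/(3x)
This is an ∞/∞ indeterminate form.

Apply L'Hôpital's rule: differentiate numerator and denominator separately.
  f(x) = 5·x^2 + x   ⇒   f'(x) = 10·x + 1
  g(x) = 3·x   ⇒   g'(x) = 3
  lim(x→∞) f'(x)/g'(x) = lim(x→∞) (10·x + 1)/(3)
  = ∞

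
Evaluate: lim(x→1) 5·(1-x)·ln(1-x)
This is a 0·∞ indeterminate form.

Rewrite 0·∞ as a quotient (0/0 or ∞/∞ form), then apply L'Hôpital's rule:
  lim(x→1) 5·(1-x)·ln(1-x) = 0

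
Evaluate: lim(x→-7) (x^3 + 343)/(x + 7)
This is a standard limit.

Factor or rationalize the expression:
  lim(x→-7) (x^3 + 343)/(x + 7) = 147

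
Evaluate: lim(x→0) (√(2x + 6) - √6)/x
This is a standard limit.

Factor or rationalize the expression:
  lim(x→0) (√(2x + 6) - √6)/x = sqrt(6)/6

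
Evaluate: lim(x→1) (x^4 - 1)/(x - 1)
This is a standard limit.

Factor or rationalize the expression:
  lim(x→1) (x^4 - 1)/(x - 1) = 4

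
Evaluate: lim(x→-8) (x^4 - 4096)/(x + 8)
This is a standard limit.

Factor or rationalize the expression:
  lim(x→-8) (x^4 - 4096)/(x + 8) = -2048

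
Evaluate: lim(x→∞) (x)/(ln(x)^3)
This is an ∞/∞ indeterminate form.

Apply L'Hôpital's rule: differentiate numerator and denominator separately.
  f(x) = x   ⇒   f'(x) = 1
  g(x) = ln(x)^3   ⇒   g'(x) = 3·ln(x)^2/x
  lim(x→∞) f'(x)/g'(x) = lim(x→∞) (1)/(3·ln(x)^2/x)
  = ∞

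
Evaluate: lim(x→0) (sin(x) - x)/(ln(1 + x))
This is a 0/0 indeterminate form.

Apply L'Hôpital's rule: differentiate numerator and denominator separately.
  f(x) = -x + sin(x)   ⇒   f'(x) = cos(x) - 1
  g(x) = ln(x + 1)   ⇒   g'(x) = 1/(x + 1)
  lim(x→0) f'(x)/g'(x) = lim(x→0) (cos(x) - 1)/(1/(x + 1))
  = 0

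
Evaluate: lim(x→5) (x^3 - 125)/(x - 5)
This is a standard limit.

Factor or rationalize the expression:
  lim(x→5) (x^3 - 125)/(x - 5) = 75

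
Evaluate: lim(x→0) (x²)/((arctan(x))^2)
This is a 0/0 indeterminate form.

Apply L'Hôpital's rule: differentiate numerator and denominator separately.
  f(x) = x^2   ⇒   f'(x) = 2·x
  g(x) = atan(x)^2   ⇒   g'(x) = 2·atan(x)/(x^2 + 1)
  lim(x→0) f'(x)/g'(x) = lim(x→0) (2·x)/(2·atan(x)/(x^2 + 1))
  = 1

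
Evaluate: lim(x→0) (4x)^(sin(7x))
This is an exponential indeterminate form.

For exponential indeterminate forms, take the natural log:
  Let L = lim(x→0) (4x)^(sin(7x))
  Then ln(L) = lim(x→0) [exponent × ln(base)]
  Evaluate using L'Hôpital or standard limits, then exponentiate.
  L = 1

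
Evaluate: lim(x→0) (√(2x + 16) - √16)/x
This is a standard limit.

Factor or rationalize the expression:
  lim(x→0) (√(2x + 16) - √16)/x = 1/4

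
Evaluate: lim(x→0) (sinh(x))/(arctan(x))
This is a 0/0 indeterminate form.

Apply L'Hôpital's rule: differentiate numerator and denominator separately.
  f(x) = sinh(x)   ⇒   f'(x) = cosh(x)
  g(x) = atan(x)   ⇒   g'(x) = 1/(x^2 + 1)
  lim(x→0) f'(x)/g'(x) = lim(x→0) (cosh(x))/(1/(x^2 + 1))
  = 1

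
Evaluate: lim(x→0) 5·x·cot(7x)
This is a 0·∞ indeterminate form.

Rewrite 0·∞ as a quotient (0/0 or ∞/∞ form), then apply L'Hôpital's rule:
  lim(x→0) 5·x·cot(7x) = 5/7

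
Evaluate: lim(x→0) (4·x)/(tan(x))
This is a 0/0 indeterminate form.

Apply L'Hôpital's rule: differentiate numerator and denominator separately.
  f(x) = 4·x   ⇒   f'(x) = 4
  g(x) = tan(x)   ⇒   g'(x) = tan(x)^2 + 1
  lim(x→0) f'(x)/g'(x) = lim(x→0) (4)/(tan(x)^2 + 1)
  = 4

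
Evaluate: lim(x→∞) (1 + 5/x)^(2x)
This is an exponential indeterminate form.

For exponential indeterminate forms, take the natural log:
  Let L = lim(x→∞) (1 + 5/x)^(2x)
  Then ln(L) = lim(x→∞) [exponent × ln(base)]
  Evaluate using L'Hôpital or standard limits, then exponentiate.
  L = e^(10)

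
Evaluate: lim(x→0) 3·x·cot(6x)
This is a 0·∞ indeterminate form.

Rewrite 0·∞ as a quotient (0/0 or ∞/∞ form), then apply L'Hôpital's rule:
  lim(x→0) 3·x·cot(6x) = 1/2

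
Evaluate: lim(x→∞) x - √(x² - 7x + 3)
This is an ∞-∞ indeterminate form.

Combine fractions or rationalize to convert ∞-∞ to 0/0 form:
  lim(x→∞) x - √(x² - 7x + 3) = 7/2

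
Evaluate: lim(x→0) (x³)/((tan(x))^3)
This is a 0/0 indeterminate form.

Apply L'Hôpital's rule: differentiate numerator and denominator separately.
  f(x) = x^3   ⇒   f'(x) = 3·x^2
  g(x) = tan(x)^3   ⇒   g'(x) = (3·tan(x)^2 + 3)·tan(x)^2
  lim(x→0) f'(x)/g'(x) = lim(x→0) (3·x^2)/((3·tan(x)^2 + 3)·tan(x)^2)
  = 1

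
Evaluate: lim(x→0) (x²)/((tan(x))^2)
This is a 0/0 indeterminate form.

Apply L'Hôpital's rule: differentiate numerator and denominator separately.
  f(x) = x^2   ⇒   f'(x) = 2·x
  g(x) = tan(x)^2   ⇒   g'(x) = (2·tan(x)^2 + 2)·tan(x)
  lim(x→0) f'(x)/g'(x) = lim(x→0) (2·x)/((2·tan(x)^2 + 2)·tan(x))
  = 1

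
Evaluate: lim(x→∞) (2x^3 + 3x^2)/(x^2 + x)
This is an ∞/∞ indeterminate form.

Apply L'Hôpital's rule: differentiate numerator and denominator separately.
  f(x) = 2·x^3 + 3·x^2   ⇒   f'(x) = 6·x^2 + 6·x
  g(x) = x^2 + x   ⇒   g'(x) = 2·x + 1
  lim(x→∞) f'(x)/g'(x) = lim(x→∞) (6·x^2 + 6·x)/(2·x + 1)
  = ∞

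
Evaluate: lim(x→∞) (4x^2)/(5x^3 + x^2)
This is an ∞/∞ indeterminate form.

Apply L'Hôpital's rule: differentiate numerator and denominator separately.
  f(x) = 4·x^2   ⇒   f'(x) = 8·x
  g(x) = 5·x^3 + x^2   ⇒   g'(x) = 15·x^2 + 2·x
  lim(x→∞) f'(x)/g'(x) = lim(x→∞) (8·x)/(15·x^2 + 2·x)
  = 0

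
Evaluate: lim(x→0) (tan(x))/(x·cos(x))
This is a 0/0 indeterminate form.

Apply L'Hôpital's rule: differentiate numerator and denominator separately.
  f(x) = tan(x)   ⇒   f'(x) = tan(x)^2 + 1
  g(x) = x·cos(x)   ⇒   g'(x) = -x·sin(x) + cos(x)
  lim(x→0) f'(x)/g'(x) = lim(x→0) (tan(x)^2 + 1)/(-x·sin(x) + cos(x))
  = 1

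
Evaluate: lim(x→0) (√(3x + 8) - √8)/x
This is a standard limit.

Factor or rationalize the expression:
  lim(x→0) (√(3x + 8) - √8)/x = 3·sqrt(2)/8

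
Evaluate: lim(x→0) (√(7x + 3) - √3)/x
This is a standard limit.

Factor or rationalize the expression:
  lim(x→0) (√(7x + 3) - √3)/x = 7·sqrt(3)/6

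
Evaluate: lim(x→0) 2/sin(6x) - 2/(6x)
This is an ∞-∞ indeterminate form.

Combine fractions or rationalize to convert ∞-∞ to 0/0 form:
  lim(x→0) 2/sin(6x) - 2/(6x) = 0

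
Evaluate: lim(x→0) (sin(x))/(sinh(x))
This is a 0/0 indeterminate form.

Apply L'Hôpital's rule: differentiate numerator and denominator separately.
  f(x) = sin(x)   ⇒   f'(x) = cos(x)
  g(x) = sinh(x)   ⇒   g'(x) = cosh(x)
  lim(x→0) f'(x)/g'(x) = lim(x→0) (cos(x))/(cosh(x))
  = 1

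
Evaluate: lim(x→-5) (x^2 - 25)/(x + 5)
This is a standard limit.

Factor or rationalize the expression:
  lim(x→-5) (x^2 - 25)/(x + 5) = -10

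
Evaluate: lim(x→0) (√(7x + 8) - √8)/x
This is a standard limit.

Factor or rationalize the expression:
  lim(x→0) (√(7x + 8) - √8)/x = 7·sqrt(2)/8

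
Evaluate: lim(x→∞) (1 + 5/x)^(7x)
This is an exponential indeterminate form.

For exponential indeterminate forms, take the natural log:
  Let L = lim(x→∞) (1 + 5/x)^(7x)
  Then ln(L) = lim(x→∞) [exponent × ln(base)]
  Evaluate using L'Hôpital or standard limits, then exponentiate.
  L = e^(35)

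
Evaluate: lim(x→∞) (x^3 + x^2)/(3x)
This is an ∞/∞ indeterminate form.

Apply L'Hôpital's rule: differentiate numerator and denominator separately.
  f(x) = x^3 + x^2   ⇒   f'(x) = 3·x^2 + 2·x
  g(x) = 3·x   ⇒   g'(x) = 3
  lim(x→∞) f'(x)/g'(x) = lim(x→∞) (3·x^2 + 2·x)/(3)
  = ∞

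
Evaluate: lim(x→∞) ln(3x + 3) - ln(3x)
This is an ∞-∞ indeterminate form.

Combine fractions or rationalize to convert ∞-∞ to 0/0 form:
  lim(x→∞) ln(3x + 3) - ln(3x) = 0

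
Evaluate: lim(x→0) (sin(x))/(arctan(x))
This is a 0/0 indeterminate form.

Apply L'Hôpital's rule: differentiate numerator and denominator separately.
  f(x) = sin(x)   ⇒   f'(x) = cos(x)
  g(x) = atan(x)   ⇒   g'(x) = 1/(x^2 + 1)
  lim(x→0) f'(x)/g'(x) = lim(x→0) (cos(x))/(1/(x^2 + 1))
  = 1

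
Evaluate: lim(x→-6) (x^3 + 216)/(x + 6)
This is a standard limit.

Factor or rationalize the expression:
  lim(x→-6) (x^3 + 216)/(x + 6) = 108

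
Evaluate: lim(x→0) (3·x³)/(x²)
This is a 0/0 indeterminate form.

Apply L'Hôpital's rule: differentiate numerator and denominator separately.
  f(x) = 3·x^3   ⇒   f'(x) = 9·x^2
  g(x) = x^2   ⇒   g'(x) = 2·x
  lim(x→0) f'(x)/g'(x) = lim(x→0) (9·x^2)/(2·x)
  = 0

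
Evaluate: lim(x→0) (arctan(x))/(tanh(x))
This is a 0/0 indeterminate form.

Apply L'Hôpital's rule: differentiate numerator and denominator separately.
  f(x) = atan(x)   ⇒   f'(x) = 1/(x^2 + 1)
  g(x) = tanh(x)   ⇒   g'(x) = 1 - tanh(x)^2
  lim(x→0) f'(x)/g'(x) = lim(x→0) (1/(x^2 + 1))/(1 - tanh(x)^2)
  = 1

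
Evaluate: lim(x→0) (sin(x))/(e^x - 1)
This is a 0/0 indeterminate form.

Apply L'Hôpital's rule: differentiate numerator and denominator separately.
  f(x) = sin(x)   ⇒   f'(x) = cos(x)
  g(x) = e^(x) - 1   ⇒   g'(x) = e^(x)
  lim(x→0) f'(x)/g'(x) = lim(x→0) (cos(x))/(e^(x))
  = 1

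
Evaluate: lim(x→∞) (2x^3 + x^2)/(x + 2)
This is an ∞/∞ indeterminate form.

Apply L'Hôpital's rule: differentiate numerator and denominator separately.
  f(x) = 2·x^3 + x^2   ⇒   f'(x) = 6·x^2 + 2·x
  g(x) = x + 2   ⇒   g'(x) = 1
  lim(x→∞) f'(x)/g'(x) = lim(x→∞) (6·x^2 + 2·x)/(1)
  = ∞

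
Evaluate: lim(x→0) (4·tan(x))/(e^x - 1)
This is a 0/0 indeterminate form.

Apply L'Hôpital's rule: differentiate numerator and denominator separately.
  f(x) = 4·tan(x)   ⇒   f'(x) = 4·tan(x)^2 + 4
  g(x) = e^(x) - 1   ⇒   g'(x) = e^(x)
  lim(x→0) f'(x)/g'(x) = lim(x→0) (4·tan(x)^2 + 4)/(e^(x))
  = 4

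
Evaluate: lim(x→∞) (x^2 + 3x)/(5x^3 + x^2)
This is an ∞/∞ indeterminate form.

Apply L'Hôpital's rule: differentiate numerator and denominator separately.
  f(x) = x^2 + 3·x   ⇒   f'(x) = 2·x + 3
  g(x) = 5·x^3 + x^2   ⇒   g'(x) = 15·x^2 + 2·x
  lim(x→∞) f'(x)/g'(x) = lim(x→∞) (2·x + 3)/(15·x^2 + 2·x)
  = 0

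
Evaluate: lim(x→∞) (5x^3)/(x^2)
This is an ∞/∞ indeterminate form.

Apply L'Hôpital's rule: differentiate numerator and denominator separately.
  f(x) = 5·x^3   ⇒   f'(x) = 15·x^2
  g(x) = x^2   ⇒   g'(x) = 2·x
  lim(x→∞) f'(x)/g'(x) = lim(x→∞) (15·x^2)/(2·x)
  = ∞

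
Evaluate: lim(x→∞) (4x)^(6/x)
This is an exponential indeterminate form.

For exponential indeterminate forms, take the natural log:
  Let L = lim(x→∞) (4x)^(6/x)
  Then ln(L) = lim(x→∞) [exponent × ln(base)]
  Evaluate using L'Hôpital or standard limits, then exponentiate.
  L = 1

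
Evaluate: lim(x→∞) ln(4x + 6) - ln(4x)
This is an ∞-∞ indeterminate form.

Combine fractions or rationalize to convert ∞-∞ to 0/0 form:
  lim(x→∞) ln(4x + 6) - ln(4x) = 0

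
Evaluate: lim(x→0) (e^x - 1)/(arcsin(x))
This is a 0/0 indeterminate form.

Apply L'Hôpital's rule: differentiate numerator and denominator separately.
  f(x) = e^(x) - 1   ⇒   f'(x) = e^(x)
  g(x) = asin(x)   ⇒   g'(x) = 1/sqrt(1 - x^2)
  lim(x→0) f'(x)/g'(x) = lim(x→0) (e^(x))/(1/sqrt(1 - x^2))
  = 1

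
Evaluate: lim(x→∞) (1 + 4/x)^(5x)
This is an exponential indeterminate form.

For exponential indeterminate forms, take the natural log:
  Let L = lim(x→∞) (1 + 4/x)^(5x)
  Then ln(L) = lim(x→∞) [exponent × ln(base)]
  Evaluate using L'Hôpital or standard limits, then exponentiate.
  L = e^(20)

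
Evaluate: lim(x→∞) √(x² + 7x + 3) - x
This is an ∞-∞ indeterminate form.

Combine fractions or rationalize to convert ∞-∞ to 0/0 form:
  lim(x→∞) √(x² + 7x + 3) - x = 7/2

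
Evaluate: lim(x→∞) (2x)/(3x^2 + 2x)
This is an ∞/∞ indeterminate form.

Apply L'Hôpital's rule: differentiate numerator and denominator separately.
  f(x) = 2·x   ⇒   f'(x) = 2
  g(x) = 3·x^2 + 2·x   ⇒   g'(x) = 6·x + 2
  lim(x→∞) f'(x)/g'(x) = lim(x→∞) (2)/(6·x + 2)
  = 0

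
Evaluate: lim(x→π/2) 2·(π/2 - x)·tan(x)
This is a 0·∞ indeterminate form.

Rewrite 0·∞ as a quotient (0/0 or ∞/∞ form), then apply L'Hôpital's rule:
  lim(x→π/2) 2·(π/2 - x)·tan(x) = 2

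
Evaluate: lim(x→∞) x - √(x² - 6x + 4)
This is an ∞-∞ indeterminate form.

Combine fractions or rationalize to convert ∞-∞ to 0/0 form:
  lim(x→∞) x - √(x² - 6x + 4) = 3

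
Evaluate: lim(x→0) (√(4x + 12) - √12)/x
This is a standard limit.

Factor or rationalize the expression:
  lim(x→0) (√(4x + 12) - √12)/x = sqrt(3)/3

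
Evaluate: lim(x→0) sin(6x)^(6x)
This is an exponential indeterminate form.

For exponential indeterminate forms, take the natural log:
  Let L = lim(x→0) sin(6x)^(6x)
  Then ln(L) = lim(x→0) [exponent × ln(base)]
  Evaluate using L'Hôpital or standard limits, then exponentiate.
  L = 1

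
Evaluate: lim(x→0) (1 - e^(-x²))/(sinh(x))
This is a 0/0 indeterminate form.

Apply L'Hôpital's rule: differentiate numerator and denominator separately.
  f(x) = 1 - e^(-x^2)   ⇒   f'(x) = 2·x·e^(-x^2)
  g(x) = sinh(x)   ⇒   g'(x) = cosh(x)
  lim(x→0) f'(x)/g'(x) = lim(x→0) (2·x·e^(-x^2))/(cosh(x))
  = 0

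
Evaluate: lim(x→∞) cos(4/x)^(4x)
This is an exponential indeterminate form.

For exponential indeterminate forms, take the natural log:
  Let L = lim(x→∞) cos(4/x)^(4x)
  Then ln(L) = lim(x→∞) [exponent × ln(base)]
  Evaluate using L'Hôpital or standard limits, then exponentiate.
  L = 1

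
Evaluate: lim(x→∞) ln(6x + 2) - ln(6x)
This is an ∞-∞ indeterminate form.

Combine fractions or rationalize to convert ∞-∞ to 0/0 form:
  lim(x→∞) ln(6x + 2) - ln(6x) = 0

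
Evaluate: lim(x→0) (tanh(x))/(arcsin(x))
This is a 0/0 indeterminate form.

Apply L'Hôpital's rule: differentiate numerator and denominator separately.
  f(x) = tanh(x)   ⇒   f'(x) = 1 - tanh(x)^2
  g(x) = asin(x)   ⇒   g'(x) = 1/sqrt(1 - x^2)
  lim(x→0) f'(x)/g'(x) = lim(x→0) (1 - tanh(x)^2)/(1/sqrt(1 - x^2))
  = 1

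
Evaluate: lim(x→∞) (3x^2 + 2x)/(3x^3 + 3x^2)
This is an ∞/∞ indeterminate form.

Apply L'Hôpital's rule: differentiate numerator and denominator separately.
  f(x) = 3·x^2 + 2·x   ⇒   f'(x) = 6·x + 2
  g(x) = 3·x^3 + 3·x^2   ⇒   g'(x) = 9·x^2 + 6·x
  lim(x→∞) f'(x)/g'(x) = lim(x→∞) (6·x + 2)/(9·x^2 + 6·x)
  = 0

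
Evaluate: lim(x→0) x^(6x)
This is an exponential indeterminate form.

For exponential indeterminate forms, take the natural log:
  Let L = lim(x→0) x^(6x)
  Then ln(L) = lim(x→0) [exponent × ln(base)]
  Evaluate using L'Hôpital or standard limits, then exponentiate.
  L = 1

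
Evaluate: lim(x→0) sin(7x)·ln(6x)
This is a 0·∞ indeterminate form.

Rewrite 0·∞ as a quotient (0/0 or ∞/∞ form), then apply L'Hôpital's rule:
  lim(x→0) sin(7x)·ln(6x) = 0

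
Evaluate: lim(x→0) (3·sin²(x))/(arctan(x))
This is a 0/0 indeterminate form.

Apply L'Hôpital's rule: differentiate numerator and denominator separately.
  f(x) = 3·sin(x)^2   ⇒   f'(x) = 6·sin(x)·cos(x)
  g(x) = atan(x)   ⇒   g'(x) = 1/(x^2 + 1)
  lim(x→0) f'(x)/g'(x) = lim(x→0) (6·sin(x)·cos(x))/(1/(x^2 + 1))
  = 0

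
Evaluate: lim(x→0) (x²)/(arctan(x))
This is a 0/0 indeterminate form.

Apply L'Hôpital's rule: differentiate numerator and denominator separately.
  f(x) = x^2   ⇒   f'(x) = 2·x
  g(x) = atan(x)   ⇒   g'(x) = 1/(x^2 + 1)
  lim(x→0) f'(x)/g'(x) = lim(x→0) (2·x)/(1/(x^2 + 1))
  = 0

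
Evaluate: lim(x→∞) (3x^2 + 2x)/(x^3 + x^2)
This is an ∞/∞ indeterminate form.

Apply L'Hôpital's rule: differentiate numerator and denominator separately.
  f(x) = 3·x^2 + 2·x   ⇒   f'(x) = 6·x + 2
  g(x) = x^3 + x^2   ⇒   g'(x) = 3·x^2 + 2·x
  lim(x→∞) f'(x)/g'(x) = lim(x→∞) (6·x + 2)/(3·x^2 + 2·x)
  = 0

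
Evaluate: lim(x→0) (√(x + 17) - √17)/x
This is a standard limit.

Factor or rationalize the expression:
  lim(x→0) (√(x + 17) - √17)/x = sqrt(17)/34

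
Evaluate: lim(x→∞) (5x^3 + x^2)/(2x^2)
This is an ∞/∞ indeterminate form.

Apply L'Hôpital's rule: differentiate numerator and denominator separately.
  f(x) = 5·x^3 + x^2   ⇒   f'(x) = 15·x^2 + 2·x
  g(x) = 2·x^2   ⇒   g'(x) = 4·x
  lim(x→∞) f'(x)/g'(x) = lim(x→∞) (15·x^2 + 2·x)/(4·x)
  = ∞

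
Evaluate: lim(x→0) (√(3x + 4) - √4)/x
This is a standard limit.

Factor or rationalize the expression:
  lim(x→0) (√(3x + 4) - √4)/x = 3/4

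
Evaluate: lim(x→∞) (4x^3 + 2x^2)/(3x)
This is an ∞/∞ indeterminate form.

Apply L'Hôpital's rule: differentiate numerator and denominator separately.
  f(x) = 4·x^3 + 2·x^2   ⇒   f'(x) = 12·x^2 + 4·x
  g(x) = 3·x   ⇒   g'(x) = 3
  lim(x→∞) f'(x)/g'(x) = lim(x→∞) (12·x^2 + 4·x)/(3)
  = ∞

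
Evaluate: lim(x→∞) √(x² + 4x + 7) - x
This is an ∞-∞ indeterminate form.

Combine fractions or rationalize to convert ∞-∞ to 0/0 form:
  lim(x→∞) √(x² + 4x + 7) - x = 2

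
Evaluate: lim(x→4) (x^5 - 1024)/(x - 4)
This is a standard limit.

Factor or rationalize the expression:
  lim(x→4) (x^5 - 1024)/(x - 4) = 1280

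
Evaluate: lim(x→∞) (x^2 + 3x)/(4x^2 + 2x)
This is an ∞/∞ indeterminate form.

Apply L'Hôpital's rule: differentiate numerator and denominator separately.
  f(x) = x^2 + 3·x   ⇒   f'(x) = 2·x + 3
  g(x) = 4·x^2 + 2·x   ⇒   g'(x) = 8·x + 2
  lim(x→∞) f'(x)/g'(x) = lim(x→∞) (2·x + 3)/(8·x + 2)
  = 1/4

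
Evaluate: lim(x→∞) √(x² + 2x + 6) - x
This is an ∞-∞ indeterminate form.

Combine fractions or rationalize to convert ∞-∞ to 0/0 form:
  lim(x→∞) √(x² + 2x + 6) - x = 1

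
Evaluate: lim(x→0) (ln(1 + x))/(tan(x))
This is a 0/0 indeterminate form.

Apply L'Hôpital's rule: differentiate numerator and denominator separately.
  f(x) = ln(x + 1)   ⇒   f'(x) = 1/(x + 1)
  g(x) = tan(x)   ⇒   g'(x) = tan(x)^2 + 1
  lim(x→0) f'(x)/g'(x) = lim(x→0) (1/(x + 1))/(tan(x)^2 + 1)
  = 1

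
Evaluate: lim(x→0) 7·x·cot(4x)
This is a 0·∞ indeterminate form.

Rewrite 0·∞ as a quotient (0/0 or ∞/∞ form), then apply L'Hôpital's rule:
  lim(x→0) 7·x·cot(4x) = 7/4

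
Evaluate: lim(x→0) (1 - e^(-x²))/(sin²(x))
This is a 0/0 indeterminate form.

Apply L'Hôpital's rule: differentiate numerator and denominator separately.
  f(x) = 1 - e^(-x^2)   ⇒   f'(x) = 2·x·e^(-x^2)
  g(x) = sin(x)^2   ⇒   g'(x) = 2·sin(x)·cos(x)
  lim(x→0) f'(x)/g'(x) = lim(x→0) (2·x·e^(-x^2))/(2·sin(x)·cos(x))
  = 1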